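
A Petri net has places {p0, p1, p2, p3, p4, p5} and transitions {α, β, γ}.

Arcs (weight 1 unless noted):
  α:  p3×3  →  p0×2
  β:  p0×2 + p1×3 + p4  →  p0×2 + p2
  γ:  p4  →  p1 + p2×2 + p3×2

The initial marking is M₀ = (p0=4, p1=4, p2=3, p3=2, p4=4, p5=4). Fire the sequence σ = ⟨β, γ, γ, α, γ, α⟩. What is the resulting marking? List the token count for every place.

step 1: fire β:  (p0=4, p1=4, p2=3, p3=2, p4=4, p5=4) → (p0=4, p1=1, p2=4, p3=2, p4=3, p5=4)
step 2: fire γ:  (p0=4, p1=1, p2=4, p3=2, p4=3, p5=4) → (p0=4, p1=2, p2=6, p3=4, p4=2, p5=4)
step 3: fire γ:  (p0=4, p1=2, p2=6, p3=4, p4=2, p5=4) → (p0=4, p1=3, p2=8, p3=6, p4=1, p5=4)
step 4: fire α:  (p0=4, p1=3, p2=8, p3=6, p4=1, p5=4) → (p0=6, p1=3, p2=8, p3=3, p4=1, p5=4)
step 5: fire γ:  (p0=6, p1=3, p2=8, p3=3, p4=1, p5=4) → (p0=6, p1=4, p2=10, p3=5, p4=0, p5=4)
step 6: fire α:  (p0=6, p1=4, p2=10, p3=5, p4=0, p5=4) → (p0=8, p1=4, p2=10, p3=2, p4=0, p5=4)

(p0=8, p1=4, p2=10, p3=2, p4=0, p5=4)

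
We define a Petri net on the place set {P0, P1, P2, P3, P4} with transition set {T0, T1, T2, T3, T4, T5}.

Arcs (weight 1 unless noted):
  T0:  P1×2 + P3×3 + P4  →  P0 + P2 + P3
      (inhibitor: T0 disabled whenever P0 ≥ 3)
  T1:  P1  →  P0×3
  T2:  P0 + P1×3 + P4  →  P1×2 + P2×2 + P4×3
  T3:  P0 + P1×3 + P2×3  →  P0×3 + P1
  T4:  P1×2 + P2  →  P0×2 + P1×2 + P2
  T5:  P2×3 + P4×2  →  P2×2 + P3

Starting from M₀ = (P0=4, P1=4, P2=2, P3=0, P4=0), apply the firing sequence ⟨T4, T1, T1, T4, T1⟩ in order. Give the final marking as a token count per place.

step 1: fire T4:  (P0=4, P1=4, P2=2, P3=0, P4=0) → (P0=6, P1=4, P2=2, P3=0, P4=0)
step 2: fire T1:  (P0=6, P1=4, P2=2, P3=0, P4=0) → (P0=9, P1=3, P2=2, P3=0, P4=0)
step 3: fire T1:  (P0=9, P1=3, P2=2, P3=0, P4=0) → (P0=12, P1=2, P2=2, P3=0, P4=0)
step 4: fire T4:  (P0=12, P1=2, P2=2, P3=0, P4=0) → (P0=14, P1=2, P2=2, P3=0, P4=0)
step 5: fire T1:  (P0=14, P1=2, P2=2, P3=0, P4=0) → (P0=17, P1=1, P2=2, P3=0, P4=0)

(P0=17, P1=1, P2=2, P3=0, P4=0)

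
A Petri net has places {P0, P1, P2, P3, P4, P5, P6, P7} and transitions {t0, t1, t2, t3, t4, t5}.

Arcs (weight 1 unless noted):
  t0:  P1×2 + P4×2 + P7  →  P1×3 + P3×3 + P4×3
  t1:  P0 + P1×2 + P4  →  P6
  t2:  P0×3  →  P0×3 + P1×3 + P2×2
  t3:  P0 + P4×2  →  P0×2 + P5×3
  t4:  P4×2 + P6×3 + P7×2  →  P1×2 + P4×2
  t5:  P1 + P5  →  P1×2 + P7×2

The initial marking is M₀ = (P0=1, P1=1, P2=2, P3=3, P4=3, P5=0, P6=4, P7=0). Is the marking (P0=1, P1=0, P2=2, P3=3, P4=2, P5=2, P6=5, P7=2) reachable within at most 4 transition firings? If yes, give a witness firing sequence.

NO — not reachable within 4 firings

depth 0: 1 marking
depth 1: 2 markings reached so far
depth 2: 3 markings reached so far
depth 3: 5 markings reached so far
depth 4: 7 markings reached so far
target is not among the 7 markings reachable within 4 steps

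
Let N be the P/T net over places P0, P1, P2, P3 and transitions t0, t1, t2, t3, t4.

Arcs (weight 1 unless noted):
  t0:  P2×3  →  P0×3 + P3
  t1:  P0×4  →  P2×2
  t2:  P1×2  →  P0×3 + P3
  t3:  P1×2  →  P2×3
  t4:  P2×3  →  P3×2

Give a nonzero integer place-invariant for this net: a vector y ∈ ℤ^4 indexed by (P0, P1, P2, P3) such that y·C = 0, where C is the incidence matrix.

y = (P0:1, P1:3, P2:2, P3:3)

Incidence matrix C (rows=places, cols=transitions):
       t0   t1   t2   t3   t4
   P0   3   -4    3    0    0
   P1   0    0   -2   -2    0
   P2  -3    2    0    3   -3
   P3   1    0    1    0    2

Candidate y = [1, 3, 2, 3]; check y·C column-wise:
  col t0: 1·3 + 3·0 + 2·-3 + 3·1 = 0
  col t1: 1·-4 + 3·0 + 2·2 + 3·0 = 0
  col t2: 1·3 + 3·-2 + 2·0 + 3·1 = 0
  col t3: 1·0 + 3·-2 + 2·3 + 3·0 = 0
  col t4: 1·0 + 3·0 + 2·-3 + 3·2 = 0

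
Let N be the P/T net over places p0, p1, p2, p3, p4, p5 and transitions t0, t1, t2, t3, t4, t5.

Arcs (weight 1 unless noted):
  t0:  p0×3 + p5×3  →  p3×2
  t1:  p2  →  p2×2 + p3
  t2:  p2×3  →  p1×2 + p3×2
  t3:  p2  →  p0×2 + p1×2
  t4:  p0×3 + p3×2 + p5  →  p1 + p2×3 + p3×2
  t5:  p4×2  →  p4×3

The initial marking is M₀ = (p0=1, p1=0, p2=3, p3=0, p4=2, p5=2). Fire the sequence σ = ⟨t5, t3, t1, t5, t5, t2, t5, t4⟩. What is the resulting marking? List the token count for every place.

(p0=0, p1=5, p2=3, p3=3, p4=6, p5=1)

step 1: fire t5:  (p0=1, p1=0, p2=3, p3=0, p4=2, p5=2) → (p0=1, p1=0, p2=3, p3=0, p4=3, p5=2)
step 2: fire t3:  (p0=1, p1=0, p2=3, p3=0, p4=3, p5=2) → (p0=3, p1=2, p2=2, p3=0, p4=3, p5=2)
step 3: fire t1:  (p0=3, p1=2, p2=2, p3=0, p4=3, p5=2) → (p0=3, p1=2, p2=3, p3=1, p4=3, p5=2)
step 4: fire t5:  (p0=3, p1=2, p2=3, p3=1, p4=3, p5=2) → (p0=3, p1=2, p2=3, p3=1, p4=4, p5=2)
step 5: fire t5:  (p0=3, p1=2, p2=3, p3=1, p4=4, p5=2) → (p0=3, p1=2, p2=3, p3=1, p4=5, p5=2)
step 6: fire t2:  (p0=3, p1=2, p2=3, p3=1, p4=5, p5=2) → (p0=3, p1=4, p2=0, p3=3, p4=5, p5=2)
step 7: fire t5:  (p0=3, p1=4, p2=0, p3=3, p4=5, p5=2) → (p0=3, p1=4, p2=0, p3=3, p4=6, p5=2)
step 8: fire t4:  (p0=3, p1=4, p2=0, p3=3, p4=6, p5=2) → (p0=0, p1=5, p2=3, p3=3, p4=6, p5=1)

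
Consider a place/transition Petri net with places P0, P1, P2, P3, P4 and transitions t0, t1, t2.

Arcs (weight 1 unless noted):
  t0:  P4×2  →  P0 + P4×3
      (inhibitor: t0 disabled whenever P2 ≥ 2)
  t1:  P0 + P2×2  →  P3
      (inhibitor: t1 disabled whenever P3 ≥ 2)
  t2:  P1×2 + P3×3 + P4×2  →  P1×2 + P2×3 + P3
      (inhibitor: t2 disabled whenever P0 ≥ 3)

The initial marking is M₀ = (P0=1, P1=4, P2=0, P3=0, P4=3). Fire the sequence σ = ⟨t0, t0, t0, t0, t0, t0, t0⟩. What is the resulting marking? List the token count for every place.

(P0=8, P1=4, P2=0, P3=0, P4=10)

step 1: fire t0:  (P0=1, P1=4, P2=0, P3=0, P4=3) → (P0=2, P1=4, P2=0, P3=0, P4=4)
step 2: fire t0:  (P0=2, P1=4, P2=0, P3=0, P4=4) → (P0=3, P1=4, P2=0, P3=0, P4=5)
step 3: fire t0:  (P0=3, P1=4, P2=0, P3=0, P4=5) → (P0=4, P1=4, P2=0, P3=0, P4=6)
step 4: fire t0:  (P0=4, P1=4, P2=0, P3=0, P4=6) → (P0=5, P1=4, P2=0, P3=0, P4=7)
step 5: fire t0:  (P0=5, P1=4, P2=0, P3=0, P4=7) → (P0=6, P1=4, P2=0, P3=0, P4=8)
step 6: fire t0:  (P0=6, P1=4, P2=0, P3=0, P4=8) → (P0=7, P1=4, P2=0, P3=0, P4=9)
step 7: fire t0:  (P0=7, P1=4, P2=0, P3=0, P4=9) → (P0=8, P1=4, P2=0, P3=0, P4=10)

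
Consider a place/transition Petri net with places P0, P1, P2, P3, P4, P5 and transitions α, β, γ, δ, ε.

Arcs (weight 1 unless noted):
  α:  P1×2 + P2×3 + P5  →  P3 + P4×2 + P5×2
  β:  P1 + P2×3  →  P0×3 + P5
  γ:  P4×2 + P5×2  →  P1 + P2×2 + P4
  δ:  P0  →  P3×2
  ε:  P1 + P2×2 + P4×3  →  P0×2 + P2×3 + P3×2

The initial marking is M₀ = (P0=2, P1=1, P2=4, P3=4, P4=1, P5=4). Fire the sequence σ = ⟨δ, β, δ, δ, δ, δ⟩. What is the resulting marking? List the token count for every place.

step 1: fire δ:  (P0=2, P1=1, P2=4, P3=4, P4=1, P5=4) → (P0=1, P1=1, P2=4, P3=6, P4=1, P5=4)
step 2: fire β:  (P0=1, P1=1, P2=4, P3=6, P4=1, P5=4) → (P0=4, P1=0, P2=1, P3=6, P4=1, P5=5)
step 3: fire δ:  (P0=4, P1=0, P2=1, P3=6, P4=1, P5=5) → (P0=3, P1=0, P2=1, P3=8, P4=1, P5=5)
step 4: fire δ:  (P0=3, P1=0, P2=1, P3=8, P4=1, P5=5) → (P0=2, P1=0, P2=1, P3=10, P4=1, P5=5)
step 5: fire δ:  (P0=2, P1=0, P2=1, P3=10, P4=1, P5=5) → (P0=1, P1=0, P2=1, P3=12, P4=1, P5=5)
step 6: fire δ:  (P0=1, P1=0, P2=1, P3=12, P4=1, P5=5) → (P0=0, P1=0, P2=1, P3=14, P4=1, P5=5)

(P0=0, P1=0, P2=1, P3=14, P4=1, P5=5)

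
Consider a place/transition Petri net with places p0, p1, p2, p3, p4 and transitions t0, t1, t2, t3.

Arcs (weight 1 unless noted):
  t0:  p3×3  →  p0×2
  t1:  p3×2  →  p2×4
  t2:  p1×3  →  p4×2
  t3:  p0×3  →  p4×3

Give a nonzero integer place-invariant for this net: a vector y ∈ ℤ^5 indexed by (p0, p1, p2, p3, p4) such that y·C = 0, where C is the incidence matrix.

y = (p0:3, p1:2, p2:1, p3:2, p4:3)

Incidence matrix C (rows=places, cols=transitions):
       t0   t1   t2   t3
   p0   2    0    0   -3
   p1   0    0   -3    0
   p2   0    4    0    0
   p3  -3   -2    0    0
   p4   0    0    2    3

Candidate y = [3, 2, 1, 2, 3]; check y·C column-wise:
  col t0: 3·2 + 2·0 + 1·0 + 2·-3 + 3·0 = 0
  col t1: 3·0 + 2·0 + 1·4 + 2·-2 + 3·0 = 0
  col t2: 3·0 + 2·-3 + 1·0 + 2·0 + 3·2 = 0
  col t3: 3·-3 + 2·0 + 1·0 + 2·0 + 3·3 = 0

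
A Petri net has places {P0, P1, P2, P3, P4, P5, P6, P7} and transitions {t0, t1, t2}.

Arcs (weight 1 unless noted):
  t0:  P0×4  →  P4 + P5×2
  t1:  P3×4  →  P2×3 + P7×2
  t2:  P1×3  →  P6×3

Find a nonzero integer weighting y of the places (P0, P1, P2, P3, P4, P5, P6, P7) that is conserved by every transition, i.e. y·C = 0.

Incidence matrix C (rows=places, cols=transitions):
       t0   t1   t2
   P0  -4    0    0
   P1   0    0   -3
   P2   0    3    0
   P3   0   -4    0
   P4   1    0    0
   P5   2    0    0
   P6   0    0    3
   P7   0    2    0

Candidate y = [0, 0, 4, 3, 0, 0, 0, 0]; check y·C column-wise:
  col t0: 0·-4 + 4·0 + 3·0 + 0·1 + 0·2 = 0
  col t1: 4·3 + 3·-4 + 0·2 = 0
  col t2: 0·-3 + 4·0 + 3·0 + 0·3 = 0

y = (P0:0, P1:0, P2:4, P3:3, P4:0, P5:0, P6:0, P7:0)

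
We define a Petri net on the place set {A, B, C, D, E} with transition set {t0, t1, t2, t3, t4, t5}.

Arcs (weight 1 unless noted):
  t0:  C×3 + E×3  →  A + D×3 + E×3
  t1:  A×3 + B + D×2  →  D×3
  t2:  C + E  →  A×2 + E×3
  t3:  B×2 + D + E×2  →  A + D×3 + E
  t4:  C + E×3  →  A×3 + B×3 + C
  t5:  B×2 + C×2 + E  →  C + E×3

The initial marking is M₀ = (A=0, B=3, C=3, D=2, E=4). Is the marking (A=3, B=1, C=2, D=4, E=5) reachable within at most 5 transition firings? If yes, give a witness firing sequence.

step 1: fire t2:  (A=0, B=3, C=3, D=2, E=4) → (A=2, B=3, C=2, D=2, E=6)
step 2: fire t3:  (A=2, B=3, C=2, D=2, E=6) → (A=3, B=1, C=2, D=4, E=5)

YES — reachable via ⟨t2, t3⟩ (2 firings)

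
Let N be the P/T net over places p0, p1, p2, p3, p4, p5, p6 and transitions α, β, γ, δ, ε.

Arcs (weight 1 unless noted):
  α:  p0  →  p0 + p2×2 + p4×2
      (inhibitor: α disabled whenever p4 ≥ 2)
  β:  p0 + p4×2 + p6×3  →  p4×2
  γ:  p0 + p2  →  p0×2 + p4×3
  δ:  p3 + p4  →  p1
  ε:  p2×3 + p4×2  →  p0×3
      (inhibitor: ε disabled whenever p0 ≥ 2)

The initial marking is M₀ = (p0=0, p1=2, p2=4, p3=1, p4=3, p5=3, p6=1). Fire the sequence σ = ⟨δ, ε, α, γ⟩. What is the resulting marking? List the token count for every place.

(p0=4, p1=3, p2=2, p3=0, p4=5, p5=3, p6=1)

step 1: fire δ:  (p0=0, p1=2, p2=4, p3=1, p4=3, p5=3, p6=1) → (p0=0, p1=3, p2=4, p3=0, p4=2, p5=3, p6=1)
step 2: fire ε:  (p0=0, p1=3, p2=4, p3=0, p4=2, p5=3, p6=1) → (p0=3, p1=3, p2=1, p3=0, p4=0, p5=3, p6=1)
step 3: fire α:  (p0=3, p1=3, p2=1, p3=0, p4=0, p5=3, p6=1) → (p0=3, p1=3, p2=3, p3=0, p4=2, p5=3, p6=1)
step 4: fire γ:  (p0=3, p1=3, p2=3, p3=0, p4=2, p5=3, p6=1) → (p0=4, p1=3, p2=2, p3=0, p4=5, p5=3, p6=1)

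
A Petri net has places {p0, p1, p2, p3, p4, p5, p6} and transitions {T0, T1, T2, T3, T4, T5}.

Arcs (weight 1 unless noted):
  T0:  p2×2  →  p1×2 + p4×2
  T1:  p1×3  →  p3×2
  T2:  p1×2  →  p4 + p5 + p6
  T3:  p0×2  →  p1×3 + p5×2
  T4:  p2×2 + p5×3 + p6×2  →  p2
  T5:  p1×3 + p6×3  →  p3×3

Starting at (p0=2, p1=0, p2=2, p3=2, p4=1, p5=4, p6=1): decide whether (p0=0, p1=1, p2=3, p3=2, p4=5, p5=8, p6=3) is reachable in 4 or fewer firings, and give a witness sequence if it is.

NO — not reachable within 4 firings

depth 0: 1 marking
depth 1: 3 markings reached so far
depth 2: 7 markings reached so far
depth 3: 10 markings reached so far
depth 4: 12 markings reached so far
target is not among the 12 markings reachable within 4 steps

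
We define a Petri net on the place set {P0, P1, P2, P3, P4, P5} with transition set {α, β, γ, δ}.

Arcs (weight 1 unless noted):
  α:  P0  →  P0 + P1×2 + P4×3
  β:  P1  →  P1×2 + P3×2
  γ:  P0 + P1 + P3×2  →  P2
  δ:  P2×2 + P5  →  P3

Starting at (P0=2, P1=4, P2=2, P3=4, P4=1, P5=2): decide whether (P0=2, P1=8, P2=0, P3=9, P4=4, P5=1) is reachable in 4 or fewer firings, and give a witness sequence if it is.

YES — reachable via ⟨α, β, β, δ⟩ (4 firings)

step 1: fire α:  (P0=2, P1=4, P2=2, P3=4, P4=1, P5=2) → (P0=2, P1=6, P2=2, P3=4, P4=4, P5=2)
step 2: fire β:  (P0=2, P1=6, P2=2, P3=4, P4=4, P5=2) → (P0=2, P1=7, P2=2, P3=6, P4=4, P5=2)
step 3: fire β:  (P0=2, P1=7, P2=2, P3=6, P4=4, P5=2) → (P0=2, P1=8, P2=2, P3=8, P4=4, P5=2)
step 4: fire δ:  (P0=2, P1=8, P2=2, P3=8, P4=4, P5=2) → (P0=2, P1=8, P2=0, P3=9, P4=4, P5=1)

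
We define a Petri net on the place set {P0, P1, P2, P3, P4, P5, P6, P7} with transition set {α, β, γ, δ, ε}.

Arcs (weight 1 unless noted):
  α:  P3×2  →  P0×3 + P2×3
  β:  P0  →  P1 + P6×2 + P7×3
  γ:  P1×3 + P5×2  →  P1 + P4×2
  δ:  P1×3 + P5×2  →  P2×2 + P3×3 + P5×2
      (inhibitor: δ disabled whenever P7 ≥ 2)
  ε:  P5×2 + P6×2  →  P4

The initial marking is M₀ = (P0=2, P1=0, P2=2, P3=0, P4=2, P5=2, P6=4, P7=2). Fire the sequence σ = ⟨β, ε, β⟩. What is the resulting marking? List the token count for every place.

step 1: fire β:  (P0=2, P1=0, P2=2, P3=0, P4=2, P5=2, P6=4, P7=2) → (P0=1, P1=1, P2=2, P3=0, P4=2, P5=2, P6=6, P7=5)
step 2: fire ε:  (P0=1, P1=1, P2=2, P3=0, P4=2, P5=2, P6=6, P7=5) → (P0=1, P1=1, P2=2, P3=0, P4=3, P5=0, P6=4, P7=5)
step 3: fire β:  (P0=1, P1=1, P2=2, P3=0, P4=3, P5=0, P6=4, P7=5) → (P0=0, P1=2, P2=2, P3=0, P4=3, P5=0, P6=6, P7=8)

(P0=0, P1=2, P2=2, P3=0, P4=3, P5=0, P6=6, P7=8)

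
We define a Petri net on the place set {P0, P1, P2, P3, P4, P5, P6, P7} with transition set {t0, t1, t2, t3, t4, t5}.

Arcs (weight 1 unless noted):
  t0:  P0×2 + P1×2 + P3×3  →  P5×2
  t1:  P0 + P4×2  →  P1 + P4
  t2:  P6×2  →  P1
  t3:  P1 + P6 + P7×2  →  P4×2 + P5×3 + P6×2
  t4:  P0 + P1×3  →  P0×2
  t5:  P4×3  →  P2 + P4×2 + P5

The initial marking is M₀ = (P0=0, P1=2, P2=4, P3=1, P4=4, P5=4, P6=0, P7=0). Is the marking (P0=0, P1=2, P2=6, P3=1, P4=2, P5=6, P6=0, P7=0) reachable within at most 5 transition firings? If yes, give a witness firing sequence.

YES — reachable via ⟨t5, t5⟩ (2 firings)

step 1: fire t5:  (P0=0, P1=2, P2=4, P3=1, P4=4, P5=4, P6=0, P7=0) → (P0=0, P1=2, P2=5, P3=1, P4=3, P5=5, P6=0, P7=0)
step 2: fire t5:  (P0=0, P1=2, P2=5, P3=1, P4=3, P5=5, P6=0, P7=0) → (P0=0, P1=2, P2=6, P3=1, P4=2, P5=6, P6=0, P7=0)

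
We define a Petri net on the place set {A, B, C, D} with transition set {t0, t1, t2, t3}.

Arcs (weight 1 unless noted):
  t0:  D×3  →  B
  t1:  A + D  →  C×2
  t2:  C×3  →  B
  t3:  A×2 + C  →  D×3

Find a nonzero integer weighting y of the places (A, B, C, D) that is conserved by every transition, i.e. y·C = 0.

y = (A:1, B:3, C:1, D:1)

Incidence matrix C (rows=places, cols=transitions):
       t0   t1   t2   t3
    A   0   -1    0   -2
    B   1    0    1    0
    C   0    2   -3   -1
    D  -3   -1    0    3

Candidate y = [1, 3, 1, 1]; check y·C column-wise:
  col t0: 1·0 + 3·1 + 1·0 + 1·-3 = 0
  col t1: 1·-1 + 3·0 + 1·2 + 1·-1 = 0
  col t2: 1·0 + 3·1 + 1·-3 + 1·0 = 0
  col t3: 1·-2 + 3·0 + 1·-1 + 1·3 = 0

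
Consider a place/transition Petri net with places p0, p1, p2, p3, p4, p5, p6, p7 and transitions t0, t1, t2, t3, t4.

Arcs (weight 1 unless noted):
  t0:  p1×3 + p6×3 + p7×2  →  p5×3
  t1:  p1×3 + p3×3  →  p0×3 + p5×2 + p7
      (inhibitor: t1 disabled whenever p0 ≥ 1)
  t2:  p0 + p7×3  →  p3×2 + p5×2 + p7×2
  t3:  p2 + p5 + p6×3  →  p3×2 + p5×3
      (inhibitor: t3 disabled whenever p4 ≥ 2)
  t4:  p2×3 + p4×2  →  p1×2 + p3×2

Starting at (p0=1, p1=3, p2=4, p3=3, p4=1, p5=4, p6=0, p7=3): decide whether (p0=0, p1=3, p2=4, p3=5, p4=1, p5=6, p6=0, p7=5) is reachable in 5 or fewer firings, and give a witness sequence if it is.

NO — not reachable within 5 firings

depth 0: 1 marking
depth 1: 2 markings reached so far
depth 2: 3 markings reached so far
depth 3: 4 markings reached so far
depth 4: 4 markings reached so far
(frontier empty at depth 4; search complete)
target is not among the 4 markings reachable within 5 steps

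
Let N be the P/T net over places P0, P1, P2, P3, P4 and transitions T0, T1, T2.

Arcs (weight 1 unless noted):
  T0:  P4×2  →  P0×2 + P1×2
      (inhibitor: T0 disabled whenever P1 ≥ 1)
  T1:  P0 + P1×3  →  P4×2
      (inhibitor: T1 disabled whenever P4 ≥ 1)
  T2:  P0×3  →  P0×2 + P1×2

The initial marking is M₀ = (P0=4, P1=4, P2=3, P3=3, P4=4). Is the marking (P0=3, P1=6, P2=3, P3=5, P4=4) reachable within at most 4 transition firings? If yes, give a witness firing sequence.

depth 0: 1 marking
depth 1: 2 markings reached so far
depth 2: 3 markings reached so far
depth 3: 3 markings reached so far
(frontier empty at depth 3; search complete)
target is not among the 3 markings reachable within 4 steps

NO — not reachable within 4 firings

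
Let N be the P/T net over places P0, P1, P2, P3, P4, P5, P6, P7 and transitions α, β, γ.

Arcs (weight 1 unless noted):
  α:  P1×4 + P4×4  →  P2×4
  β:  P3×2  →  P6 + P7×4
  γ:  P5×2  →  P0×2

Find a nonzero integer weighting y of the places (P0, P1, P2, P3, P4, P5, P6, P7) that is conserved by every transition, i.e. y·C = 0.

y = (P0:0, P1:1, P2:1, P3:0, P4:0, P5:0, P6:0, P7:0)

Incidence matrix C (rows=places, cols=transitions):
        α    β    γ
   P0   0    0    2
   P1  -4    0    0
   P2   4    0    0
   P3   0   -2    0
   P4  -4    0    0
   P5   0    0   -2
   P6   0    1    0
   P7   0    4    0

Candidate y = [0, 1, 1, 0, 0, 0, 0, 0]; check y·C column-wise:
  col α: 1·-4 + 1·4 + 0·-4 = 0
  col β: 1·0 + 1·0 + 0·-2 + 0·1 + 0·4 = 0
  col γ: 0·2 + 1·0 + 1·0 + 0·-2 = 0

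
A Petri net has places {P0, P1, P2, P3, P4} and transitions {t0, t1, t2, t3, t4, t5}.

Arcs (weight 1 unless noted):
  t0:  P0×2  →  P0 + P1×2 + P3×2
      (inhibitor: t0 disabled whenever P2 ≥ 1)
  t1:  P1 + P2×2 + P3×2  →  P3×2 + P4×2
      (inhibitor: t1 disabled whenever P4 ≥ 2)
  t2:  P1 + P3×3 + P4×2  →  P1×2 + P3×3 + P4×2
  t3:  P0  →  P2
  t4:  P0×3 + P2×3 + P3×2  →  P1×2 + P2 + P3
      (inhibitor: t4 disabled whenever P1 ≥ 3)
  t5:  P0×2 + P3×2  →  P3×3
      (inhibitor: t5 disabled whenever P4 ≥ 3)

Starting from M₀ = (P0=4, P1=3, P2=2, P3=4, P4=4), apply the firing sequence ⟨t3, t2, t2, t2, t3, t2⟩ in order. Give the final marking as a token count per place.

(P0=2, P1=7, P2=4, P3=4, P4=4)

step 1: fire t3:  (P0=4, P1=3, P2=2, P3=4, P4=4) → (P0=3, P1=3, P2=3, P3=4, P4=4)
step 2: fire t2:  (P0=3, P1=3, P2=3, P3=4, P4=4) → (P0=3, P1=4, P2=3, P3=4, P4=4)
step 3: fire t2:  (P0=3, P1=4, P2=3, P3=4, P4=4) → (P0=3, P1=5, P2=3, P3=4, P4=4)
step 4: fire t2:  (P0=3, P1=5, P2=3, P3=4, P4=4) → (P0=3, P1=6, P2=3, P3=4, P4=4)
step 5: fire t3:  (P0=3, P1=6, P2=3, P3=4, P4=4) → (P0=2, P1=6, P2=4, P3=4, P4=4)
step 6: fire t2:  (P0=2, P1=6, P2=4, P3=4, P4=4) → (P0=2, P1=7, P2=4, P3=4, P4=4)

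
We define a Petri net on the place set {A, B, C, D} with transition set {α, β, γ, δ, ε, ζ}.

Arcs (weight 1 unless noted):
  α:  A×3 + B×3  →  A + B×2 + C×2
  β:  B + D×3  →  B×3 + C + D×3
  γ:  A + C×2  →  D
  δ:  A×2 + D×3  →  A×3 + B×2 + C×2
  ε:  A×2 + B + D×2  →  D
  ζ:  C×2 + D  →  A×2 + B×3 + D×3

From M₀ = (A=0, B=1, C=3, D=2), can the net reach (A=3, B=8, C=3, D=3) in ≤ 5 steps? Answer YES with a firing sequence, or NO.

step 1: fire ζ:  (A=0, B=1, C=3, D=2) → (A=2, B=4, C=1, D=4)
step 2: fire δ:  (A=2, B=4, C=1, D=4) → (A=3, B=6, C=3, D=1)
step 3: fire α:  (A=3, B=6, C=3, D=1) → (A=1, B=5, C=5, D=1)
step 4: fire ζ:  (A=1, B=5, C=5, D=1) → (A=3, B=8, C=3, D=3)

YES — reachable via ⟨ζ, δ, α, ζ⟩ (4 firings)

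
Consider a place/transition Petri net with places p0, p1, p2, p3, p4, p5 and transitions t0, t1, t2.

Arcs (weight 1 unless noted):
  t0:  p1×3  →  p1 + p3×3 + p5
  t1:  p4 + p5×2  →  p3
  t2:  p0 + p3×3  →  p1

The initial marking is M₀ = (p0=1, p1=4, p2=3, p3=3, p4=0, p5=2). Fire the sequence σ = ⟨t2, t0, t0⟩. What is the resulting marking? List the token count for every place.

step 1: fire t2:  (p0=1, p1=4, p2=3, p3=3, p4=0, p5=2) → (p0=0, p1=5, p2=3, p3=0, p4=0, p5=2)
step 2: fire t0:  (p0=0, p1=5, p2=3, p3=0, p4=0, p5=2) → (p0=0, p1=3, p2=3, p3=3, p4=0, p5=3)
step 3: fire t0:  (p0=0, p1=3, p2=3, p3=3, p4=0, p5=3) → (p0=0, p1=1, p2=3, p3=6, p4=0, p5=4)

(p0=0, p1=1, p2=3, p3=6, p4=0, p5=4)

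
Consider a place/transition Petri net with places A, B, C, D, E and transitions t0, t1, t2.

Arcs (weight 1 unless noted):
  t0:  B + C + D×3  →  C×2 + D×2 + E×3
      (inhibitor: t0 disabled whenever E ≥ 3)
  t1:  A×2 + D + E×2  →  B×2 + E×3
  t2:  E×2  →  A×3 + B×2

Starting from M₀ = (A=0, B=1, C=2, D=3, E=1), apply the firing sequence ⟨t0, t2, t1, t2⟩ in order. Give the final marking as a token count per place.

step 1: fire t0:  (A=0, B=1, C=2, D=3, E=1) → (A=0, B=0, C=3, D=2, E=4)
step 2: fire t2:  (A=0, B=0, C=3, D=2, E=4) → (A=3, B=2, C=3, D=2, E=2)
step 3: fire t1:  (A=3, B=2, C=3, D=2, E=2) → (A=1, B=4, C=3, D=1, E=3)
step 4: fire t2:  (A=1, B=4, C=3, D=1, E=3) → (A=4, B=6, C=3, D=1, E=1)

(A=4, B=6, C=3, D=1, E=1)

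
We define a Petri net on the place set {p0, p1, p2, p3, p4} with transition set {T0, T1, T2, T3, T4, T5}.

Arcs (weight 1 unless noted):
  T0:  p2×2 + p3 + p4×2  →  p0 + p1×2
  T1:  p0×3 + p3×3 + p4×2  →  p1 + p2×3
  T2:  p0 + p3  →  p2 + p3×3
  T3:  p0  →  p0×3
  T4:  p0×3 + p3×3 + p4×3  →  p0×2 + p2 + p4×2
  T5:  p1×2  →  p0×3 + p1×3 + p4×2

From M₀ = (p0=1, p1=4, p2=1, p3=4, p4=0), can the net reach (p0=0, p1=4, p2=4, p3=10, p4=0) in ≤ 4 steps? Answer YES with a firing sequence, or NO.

step 1: fire T3:  (p0=1, p1=4, p2=1, p3=4, p4=0) → (p0=3, p1=4, p2=1, p3=4, p4=0)
step 2: fire T2:  (p0=3, p1=4, p2=1, p3=4, p4=0) → (p0=2, p1=4, p2=2, p3=6, p4=0)
step 3: fire T2:  (p0=2, p1=4, p2=2, p3=6, p4=0) → (p0=1, p1=4, p2=3, p3=8, p4=0)
step 4: fire T2:  (p0=1, p1=4, p2=3, p3=8, p4=0) → (p0=0, p1=4, p2=4, p3=10, p4=0)

YES — reachable via ⟨T3, T2, T2, T2⟩ (4 firings)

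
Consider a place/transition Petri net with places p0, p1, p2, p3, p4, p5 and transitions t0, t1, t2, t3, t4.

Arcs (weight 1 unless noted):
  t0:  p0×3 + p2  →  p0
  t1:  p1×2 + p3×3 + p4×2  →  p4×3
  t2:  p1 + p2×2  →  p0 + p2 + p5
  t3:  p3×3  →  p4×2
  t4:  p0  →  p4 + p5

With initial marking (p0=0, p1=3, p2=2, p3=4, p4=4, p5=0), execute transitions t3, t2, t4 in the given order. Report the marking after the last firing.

(p0=0, p1=2, p2=1, p3=1, p4=7, p5=2)

step 1: fire t3:  (p0=0, p1=3, p2=2, p3=4, p4=4, p5=0) → (p0=0, p1=3, p2=2, p3=1, p4=6, p5=0)
step 2: fire t2:  (p0=0, p1=3, p2=2, p3=1, p4=6, p5=0) → (p0=1, p1=2, p2=1, p3=1, p4=6, p5=1)
step 3: fire t4:  (p0=1, p1=2, p2=1, p3=1, p4=6, p5=1) → (p0=0, p1=2, p2=1, p3=1, p4=7, p5=2)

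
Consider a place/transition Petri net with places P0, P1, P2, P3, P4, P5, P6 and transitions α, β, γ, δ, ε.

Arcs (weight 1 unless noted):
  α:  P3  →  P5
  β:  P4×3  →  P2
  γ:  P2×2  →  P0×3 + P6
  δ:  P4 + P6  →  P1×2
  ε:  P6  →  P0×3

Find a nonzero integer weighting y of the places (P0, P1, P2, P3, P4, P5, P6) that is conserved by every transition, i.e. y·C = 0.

y = (P0:0, P1:0, P2:0, P3:1, P4:0, P5:1, P6:0)

Incidence matrix C (rows=places, cols=transitions):
        α    β    γ    δ    ε
   P0   0    0    3    0    3
   P1   0    0    0    2    0
   P2   0    1   -2    0    0
   P3  -1    0    0    0    0
   P4   0   -3    0   -1    0
   P5   1    0    0    0    0
   P6   0    0    1   -1   -1

Candidate y = [0, 0, 0, 1, 0, 1, 0]; check y·C column-wise:
  col α: 1·-1 + 1·1 = 0
  col β: 0·1 + 1·0 + 0·-3 + 1·0 = 0
  col γ: 0·3 + 0·-2 + 1·0 + 1·0 + 0·1 = 0
  col δ: 0·2 + 1·0 + 0·-1 + 1·0 + 0·-1 = 0
  col ε: 0·3 + 1·0 + 1·0 + 0·-1 = 0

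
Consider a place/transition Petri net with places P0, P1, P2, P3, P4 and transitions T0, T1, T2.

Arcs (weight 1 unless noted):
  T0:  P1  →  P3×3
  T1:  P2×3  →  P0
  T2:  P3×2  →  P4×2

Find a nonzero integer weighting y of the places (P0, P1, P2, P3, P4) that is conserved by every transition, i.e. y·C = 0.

y = (P0:3, P1:0, P2:1, P3:0, P4:0)

Incidence matrix C (rows=places, cols=transitions):
       T0   T1   T2
   P0   0    1    0
   P1  -1    0    0
   P2   0   -3    0
   P3   3    0   -2
   P4   0    0    2

Candidate y = [3, 0, 1, 0, 0]; check y·C column-wise:
  col T0: 3·0 + 0·-1 + 1·0 + 0·3 = 0
  col T1: 3·1 + 1·-3 = 0
  col T2: 3·0 + 1·0 + 0·-2 + 0·2 = 0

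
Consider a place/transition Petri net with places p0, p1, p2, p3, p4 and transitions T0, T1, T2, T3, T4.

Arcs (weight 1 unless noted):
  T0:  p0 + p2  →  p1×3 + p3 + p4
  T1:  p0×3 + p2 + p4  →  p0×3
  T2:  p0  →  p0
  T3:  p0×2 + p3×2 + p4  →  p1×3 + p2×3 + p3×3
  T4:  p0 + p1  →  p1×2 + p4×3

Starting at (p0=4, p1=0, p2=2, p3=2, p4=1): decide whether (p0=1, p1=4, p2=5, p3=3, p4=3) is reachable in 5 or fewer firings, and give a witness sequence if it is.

step 1: fire T3:  (p0=4, p1=0, p2=2, p3=2, p4=1) → (p0=2, p1=3, p2=5, p3=3, p4=0)
step 2: fire T4:  (p0=2, p1=3, p2=5, p3=3, p4=0) → (p0=1, p1=4, p2=5, p3=3, p4=3)

YES — reachable via ⟨T3, T4⟩ (2 firings)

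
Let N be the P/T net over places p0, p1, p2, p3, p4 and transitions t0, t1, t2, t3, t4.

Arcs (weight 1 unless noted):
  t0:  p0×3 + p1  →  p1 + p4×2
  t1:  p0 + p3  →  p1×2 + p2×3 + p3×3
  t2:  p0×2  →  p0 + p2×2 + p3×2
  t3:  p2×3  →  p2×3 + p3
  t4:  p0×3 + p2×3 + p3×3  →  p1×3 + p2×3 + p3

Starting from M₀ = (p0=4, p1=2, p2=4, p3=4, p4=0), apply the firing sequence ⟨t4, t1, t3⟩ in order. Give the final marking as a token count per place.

(p0=0, p1=7, p2=7, p3=5, p4=0)

step 1: fire t4:  (p0=4, p1=2, p2=4, p3=4, p4=0) → (p0=1, p1=5, p2=4, p3=2, p4=0)
step 2: fire t1:  (p0=1, p1=5, p2=4, p3=2, p4=0) → (p0=0, p1=7, p2=7, p3=4, p4=0)
step 3: fire t3:  (p0=0, p1=7, p2=7, p3=4, p4=0) → (p0=0, p1=7, p2=7, p3=5, p4=0)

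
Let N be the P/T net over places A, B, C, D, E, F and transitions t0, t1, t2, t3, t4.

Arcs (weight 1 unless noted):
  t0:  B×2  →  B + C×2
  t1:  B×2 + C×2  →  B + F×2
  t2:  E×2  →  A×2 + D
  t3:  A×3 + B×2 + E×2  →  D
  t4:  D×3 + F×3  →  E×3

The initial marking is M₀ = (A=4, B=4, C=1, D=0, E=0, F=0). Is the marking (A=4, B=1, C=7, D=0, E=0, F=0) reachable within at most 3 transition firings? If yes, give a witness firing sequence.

YES — reachable via ⟨t0, t0, t0⟩ (3 firings)

step 1: fire t0:  (A=4, B=4, C=1, D=0, E=0, F=0) → (A=4, B=3, C=3, D=0, E=0, F=0)
step 2: fire t0:  (A=4, B=3, C=3, D=0, E=0, F=0) → (A=4, B=2, C=5, D=0, E=0, F=0)
step 3: fire t0:  (A=4, B=2, C=5, D=0, E=0, F=0) → (A=4, B=1, C=7, D=0, E=0, F=0)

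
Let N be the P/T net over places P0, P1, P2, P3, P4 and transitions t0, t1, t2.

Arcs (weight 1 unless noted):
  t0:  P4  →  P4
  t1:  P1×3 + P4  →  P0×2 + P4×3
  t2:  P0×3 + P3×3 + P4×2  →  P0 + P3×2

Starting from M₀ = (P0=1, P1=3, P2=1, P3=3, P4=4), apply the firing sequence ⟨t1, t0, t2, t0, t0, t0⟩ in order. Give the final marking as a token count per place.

step 1: fire t1:  (P0=1, P1=3, P2=1, P3=3, P4=4) → (P0=3, P1=0, P2=1, P3=3, P4=6)
step 2: fire t0:  (P0=3, P1=0, P2=1, P3=3, P4=6) → (P0=3, P1=0, P2=1, P3=3, P4=6)
step 3: fire t2:  (P0=3, P1=0, P2=1, P3=3, P4=6) → (P0=1, P1=0, P2=1, P3=2, P4=4)
step 4: fire t0:  (P0=1, P1=0, P2=1, P3=2, P4=4) → (P0=1, P1=0, P2=1, P3=2, P4=4)
step 5: fire t0:  (P0=1, P1=0, P2=1, P3=2, P4=4) → (P0=1, P1=0, P2=1, P3=2, P4=4)
step 6: fire t0:  (P0=1, P1=0, P2=1, P3=2, P4=4) → (P0=1, P1=0, P2=1, P3=2, P4=4)

(P0=1, P1=0, P2=1, P3=2, P4=4)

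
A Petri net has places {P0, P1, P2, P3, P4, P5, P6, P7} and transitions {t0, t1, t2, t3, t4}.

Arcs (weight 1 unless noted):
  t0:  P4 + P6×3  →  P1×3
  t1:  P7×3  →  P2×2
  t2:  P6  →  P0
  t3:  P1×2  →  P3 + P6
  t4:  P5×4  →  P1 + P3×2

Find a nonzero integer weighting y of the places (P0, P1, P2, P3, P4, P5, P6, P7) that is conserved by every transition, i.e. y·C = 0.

y = (P0:0, P1:4, P2:0, P3:8, P4:12, P5:5, P6:0, P7:0)

Incidence matrix C (rows=places, cols=transitions):
       t0   t1   t2   t3   t4
   P0   0    0    1    0    0
   P1   3    0    0   -2    1
   P2   0    2    0    0    0
   P3   0    0    0    1    2
   P4  -1    0    0    0    0
   P5   0    0    0    0   -4
   P6  -3    0   -1    1    0
   P7   0   -3    0    0    0

Candidate y = [0, 4, 0, 8, 12, 5, 0, 0]; check y·C column-wise:
  col t0: 4·3 + 8·0 + 12·-1 + 5·0 + 0·-3 = 0
  col t1: 4·0 + 0·2 + 8·0 + 12·0 + 5·0 + 0·-3 = 0
  col t2: 0·1 + 4·0 + 8·0 + 12·0 + 5·0 + 0·-1 = 0
  col t3: 4·-2 + 8·1 + 12·0 + 5·0 + 0·1 = 0
  col t4: 4·1 + 8·2 + 12·0 + 5·-4 = 0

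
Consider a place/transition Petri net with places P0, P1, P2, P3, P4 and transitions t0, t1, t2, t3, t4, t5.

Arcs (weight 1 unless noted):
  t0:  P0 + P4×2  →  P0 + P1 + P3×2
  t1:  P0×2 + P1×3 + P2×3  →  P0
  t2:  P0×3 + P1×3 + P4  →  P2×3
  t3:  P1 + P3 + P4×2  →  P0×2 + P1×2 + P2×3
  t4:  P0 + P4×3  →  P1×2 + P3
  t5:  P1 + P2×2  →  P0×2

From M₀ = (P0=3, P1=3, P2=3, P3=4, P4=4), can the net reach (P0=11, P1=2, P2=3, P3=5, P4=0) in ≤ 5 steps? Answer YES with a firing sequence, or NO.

NO — not reachable within 5 firings

depth 0: 1 marking
depth 1: 7 markings reached so far
depth 2: 18 markings reached so far
depth 3: 29 markings reached so far
depth 4: 35 markings reached so far
depth 5: 38 markings reached so far
target is not among the 38 markings reachable within 5 steps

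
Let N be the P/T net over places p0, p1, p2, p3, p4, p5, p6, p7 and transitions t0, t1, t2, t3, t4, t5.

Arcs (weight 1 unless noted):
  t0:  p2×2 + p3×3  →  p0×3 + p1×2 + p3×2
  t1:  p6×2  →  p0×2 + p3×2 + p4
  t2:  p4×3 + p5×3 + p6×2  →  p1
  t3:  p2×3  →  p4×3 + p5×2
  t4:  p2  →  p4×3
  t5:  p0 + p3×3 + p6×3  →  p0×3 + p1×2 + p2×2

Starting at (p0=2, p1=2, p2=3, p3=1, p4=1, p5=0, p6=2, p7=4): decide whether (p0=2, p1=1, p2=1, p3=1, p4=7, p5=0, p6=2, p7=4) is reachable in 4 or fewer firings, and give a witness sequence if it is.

NO — not reachable within 4 firings

depth 0: 1 marking
depth 1: 4 markings reached so far
depth 2: 8 markings reached so far
depth 3: 11 markings reached so far
depth 4: 12 markings reached so far
target is not among the 12 markings reachable within 4 steps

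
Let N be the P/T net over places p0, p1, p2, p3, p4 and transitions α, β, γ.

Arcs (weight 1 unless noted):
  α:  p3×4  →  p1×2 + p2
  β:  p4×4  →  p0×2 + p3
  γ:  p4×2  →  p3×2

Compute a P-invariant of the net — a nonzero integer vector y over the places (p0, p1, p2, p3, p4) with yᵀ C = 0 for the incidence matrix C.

y = (p0:0, p1:1, p2:-2, p3:0, p4:0)

Incidence matrix C (rows=places, cols=transitions):
        α    β    γ
   p0   0    2    0
   p1   2    0    0
   p2   1    0    0
   p3  -4    1    2
   p4   0   -4   -2

Candidate y = [0, 1, -2, 0, 0]; check y·C column-wise:
  col α: 1·2 + -2·1 + 0·-4 = 0
  col β: 0·2 + 1·0 + -2·0 + 0·1 + 0·-4 = 0
  col γ: 1·0 + -2·0 + 0·2 + 0·-2 = 0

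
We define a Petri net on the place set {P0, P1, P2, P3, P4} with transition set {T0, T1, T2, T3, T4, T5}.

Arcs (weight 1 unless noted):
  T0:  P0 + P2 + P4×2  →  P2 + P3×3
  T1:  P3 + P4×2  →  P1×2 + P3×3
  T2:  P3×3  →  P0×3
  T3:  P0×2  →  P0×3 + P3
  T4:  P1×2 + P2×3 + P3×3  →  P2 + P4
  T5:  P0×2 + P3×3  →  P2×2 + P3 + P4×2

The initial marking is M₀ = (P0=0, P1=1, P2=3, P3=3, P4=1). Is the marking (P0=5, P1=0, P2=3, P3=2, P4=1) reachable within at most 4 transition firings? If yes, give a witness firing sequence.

depth 0: 1 marking
depth 1: 2 markings reached so far
depth 2: 3 markings reached so far
depth 3: 4 markings reached so far
depth 4: 5 markings reached so far
target is not among the 5 markings reachable within 4 steps

NO — not reachable within 4 firings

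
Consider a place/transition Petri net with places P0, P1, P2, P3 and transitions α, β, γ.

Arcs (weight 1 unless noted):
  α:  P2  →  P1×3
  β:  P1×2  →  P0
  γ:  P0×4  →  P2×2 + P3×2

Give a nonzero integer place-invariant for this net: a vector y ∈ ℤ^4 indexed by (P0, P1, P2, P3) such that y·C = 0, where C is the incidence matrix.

y = (P0:2, P1:1, P2:3, P3:1)

Incidence matrix C (rows=places, cols=transitions):
        α    β    γ
   P0   0    1   -4
   P1   3   -2    0
   P2  -1    0    2
   P3   0    0    2

Candidate y = [2, 1, 3, 1]; check y·C column-wise:
  col α: 2·0 + 1·3 + 3·-1 + 1·0 = 0
  col β: 2·1 + 1·-2 + 3·0 + 1·0 = 0
  col γ: 2·-4 + 1·0 + 3·2 + 1·2 = 0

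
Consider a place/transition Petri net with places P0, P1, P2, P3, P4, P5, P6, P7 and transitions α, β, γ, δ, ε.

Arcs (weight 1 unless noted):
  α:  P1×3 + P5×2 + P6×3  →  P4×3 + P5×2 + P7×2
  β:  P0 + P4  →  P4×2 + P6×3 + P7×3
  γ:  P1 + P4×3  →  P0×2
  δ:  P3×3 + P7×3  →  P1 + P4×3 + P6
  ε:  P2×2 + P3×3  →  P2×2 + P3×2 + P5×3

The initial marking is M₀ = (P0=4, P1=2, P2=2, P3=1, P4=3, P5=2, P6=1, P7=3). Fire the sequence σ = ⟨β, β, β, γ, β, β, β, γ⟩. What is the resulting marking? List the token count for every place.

step 1: fire β:  (P0=4, P1=2, P2=2, P3=1, P4=3, P5=2, P6=1, P7=3) → (P0=3, P1=2, P2=2, P3=1, P4=4, P5=2, P6=4, P7=6)
step 2: fire β:  (P0=3, P1=2, P2=2, P3=1, P4=4, P5=2, P6=4, P7=6) → (P0=2, P1=2, P2=2, P3=1, P4=5, P5=2, P6=7, P7=9)
step 3: fire β:  (P0=2, P1=2, P2=2, P3=1, P4=5, P5=2, P6=7, P7=9) → (P0=1, P1=2, P2=2, P3=1, P4=6, P5=2, P6=10, P7=12)
step 4: fire γ:  (P0=1, P1=2, P2=2, P3=1, P4=6, P5=2, P6=10, P7=12) → (P0=3, P1=1, P2=2, P3=1, P4=3, P5=2, P6=10, P7=12)
step 5: fire β:  (P0=3, P1=1, P2=2, P3=1, P4=3, P5=2, P6=10, P7=12) → (P0=2, P1=1, P2=2, P3=1, P4=4, P5=2, P6=13, P7=15)
step 6: fire β:  (P0=2, P1=1, P2=2, P3=1, P4=4, P5=2, P6=13, P7=15) → (P0=1, P1=1, P2=2, P3=1, P4=5, P5=2, P6=16, P7=18)
step 7: fire β:  (P0=1, P1=1, P2=2, P3=1, P4=5, P5=2, P6=16, P7=18) → (P0=0, P1=1, P2=2, P3=1, P4=6, P5=2, P6=19, P7=21)
step 8: fire γ:  (P0=0, P1=1, P2=2, P3=1, P4=6, P5=2, P6=19, P7=21) → (P0=2, P1=0, P2=2, P3=1, P4=3, P5=2, P6=19, P7=21)

(P0=2, P1=0, P2=2, P3=1, P4=3, P5=2, P6=19, P7=21)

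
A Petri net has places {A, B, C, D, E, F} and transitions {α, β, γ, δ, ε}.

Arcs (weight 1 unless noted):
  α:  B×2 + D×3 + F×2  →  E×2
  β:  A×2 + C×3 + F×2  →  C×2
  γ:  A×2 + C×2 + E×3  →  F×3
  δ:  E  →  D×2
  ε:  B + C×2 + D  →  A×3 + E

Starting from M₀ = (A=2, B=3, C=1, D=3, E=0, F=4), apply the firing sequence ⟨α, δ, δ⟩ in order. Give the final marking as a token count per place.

(A=2, B=1, C=1, D=4, E=0, F=2)

step 1: fire α:  (A=2, B=3, C=1, D=3, E=0, F=4) → (A=2, B=1, C=1, D=0, E=2, F=2)
step 2: fire δ:  (A=2, B=1, C=1, D=0, E=2, F=2) → (A=2, B=1, C=1, D=2, E=1, F=2)
step 3: fire δ:  (A=2, B=1, C=1, D=2, E=1, F=2) → (A=2, B=1, C=1, D=4, E=0, F=2)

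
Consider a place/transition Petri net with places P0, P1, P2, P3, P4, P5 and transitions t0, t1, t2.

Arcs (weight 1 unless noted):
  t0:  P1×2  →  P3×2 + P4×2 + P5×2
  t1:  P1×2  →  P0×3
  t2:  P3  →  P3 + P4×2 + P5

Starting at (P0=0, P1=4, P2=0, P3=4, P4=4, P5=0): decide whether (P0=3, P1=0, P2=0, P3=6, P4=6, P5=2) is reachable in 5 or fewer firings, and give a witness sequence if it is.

step 1: fire t0:  (P0=0, P1=4, P2=0, P3=4, P4=4, P5=0) → (P0=0, P1=2, P2=0, P3=6, P4=6, P5=2)
step 2: fire t1:  (P0=0, P1=2, P2=0, P3=6, P4=6, P5=2) → (P0=3, P1=0, P2=0, P3=6, P4=6, P5=2)

YES — reachable via ⟨t0, t1⟩ (2 firings)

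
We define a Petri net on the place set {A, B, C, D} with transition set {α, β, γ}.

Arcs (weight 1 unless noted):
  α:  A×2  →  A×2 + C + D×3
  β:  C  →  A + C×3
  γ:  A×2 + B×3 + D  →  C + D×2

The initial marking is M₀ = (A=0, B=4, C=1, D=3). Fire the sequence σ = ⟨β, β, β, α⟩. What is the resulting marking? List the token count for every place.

(A=3, B=4, C=8, D=6)

step 1: fire β:  (A=0, B=4, C=1, D=3) → (A=1, B=4, C=3, D=3)
step 2: fire β:  (A=1, B=4, C=3, D=3) → (A=2, B=4, C=5, D=3)
step 3: fire β:  (A=2, B=4, C=5, D=3) → (A=3, B=4, C=7, D=3)
step 4: fire α:  (A=3, B=4, C=7, D=3) → (A=3, B=4, C=8, D=6)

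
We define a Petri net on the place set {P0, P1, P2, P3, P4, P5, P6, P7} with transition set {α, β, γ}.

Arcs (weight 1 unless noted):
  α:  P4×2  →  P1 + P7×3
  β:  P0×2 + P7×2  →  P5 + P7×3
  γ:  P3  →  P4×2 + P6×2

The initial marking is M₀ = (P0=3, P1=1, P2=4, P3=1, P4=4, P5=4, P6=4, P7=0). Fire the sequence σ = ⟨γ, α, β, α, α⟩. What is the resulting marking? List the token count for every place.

step 1: fire γ:  (P0=3, P1=1, P2=4, P3=1, P4=4, P5=4, P6=4, P7=0) → (P0=3, P1=1, P2=4, P3=0, P4=6, P5=4, P6=6, P7=0)
step 2: fire α:  (P0=3, P1=1, P2=4, P3=0, P4=6, P5=4, P6=6, P7=0) → (P0=3, P1=2, P2=4, P3=0, P4=4, P5=4, P6=6, P7=3)
step 3: fire β:  (P0=3, P1=2, P2=4, P3=0, P4=4, P5=4, P6=6, P7=3) → (P0=1, P1=2, P2=4, P3=0, P4=4, P5=5, P6=6, P7=4)
step 4: fire α:  (P0=1, P1=2, P2=4, P3=0, P4=4, P5=5, P6=6, P7=4) → (P0=1, P1=3, P2=4, P3=0, P4=2, P5=5, P6=6, P7=7)
step 5: fire α:  (P0=1, P1=3, P2=4, P3=0, P4=2, P5=5, P6=6, P7=7) → (P0=1, P1=4, P2=4, P3=0, P4=0, P5=5, P6=6, P7=10)

(P0=1, P1=4, P2=4, P3=0, P4=0, P5=5, P6=6, P7=10)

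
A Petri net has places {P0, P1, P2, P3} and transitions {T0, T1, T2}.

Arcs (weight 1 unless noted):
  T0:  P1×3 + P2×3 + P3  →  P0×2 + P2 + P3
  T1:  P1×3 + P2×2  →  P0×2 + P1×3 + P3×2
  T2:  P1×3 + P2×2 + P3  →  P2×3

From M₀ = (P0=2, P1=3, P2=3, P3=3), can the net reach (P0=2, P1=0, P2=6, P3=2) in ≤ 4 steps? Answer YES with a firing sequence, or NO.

NO — not reachable within 4 firings

depth 0: 1 marking
depth 1: 4 markings reached so far
depth 2: 4 markings reached so far
(frontier empty at depth 2; search complete)
target is not among the 4 markings reachable within 4 steps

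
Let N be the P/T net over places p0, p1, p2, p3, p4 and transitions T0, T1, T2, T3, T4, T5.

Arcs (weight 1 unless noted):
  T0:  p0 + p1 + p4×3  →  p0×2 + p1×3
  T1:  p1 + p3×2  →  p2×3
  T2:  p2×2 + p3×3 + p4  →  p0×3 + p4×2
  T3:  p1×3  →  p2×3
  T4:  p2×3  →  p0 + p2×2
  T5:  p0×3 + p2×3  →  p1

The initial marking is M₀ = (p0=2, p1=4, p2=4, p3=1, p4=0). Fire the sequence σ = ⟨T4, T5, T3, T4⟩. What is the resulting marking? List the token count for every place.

(p0=1, p1=2, p2=2, p3=1, p4=0)

step 1: fire T4:  (p0=2, p1=4, p2=4, p3=1, p4=0) → (p0=3, p1=4, p2=3, p3=1, p4=0)
step 2: fire T5:  (p0=3, p1=4, p2=3, p3=1, p4=0) → (p0=0, p1=5, p2=0, p3=1, p4=0)
step 3: fire T3:  (p0=0, p1=5, p2=0, p3=1, p4=0) → (p0=0, p1=2, p2=3, p3=1, p4=0)
step 4: fire T4:  (p0=0, p1=2, p2=3, p3=1, p4=0) → (p0=1, p1=2, p2=2, p3=1, p4=0)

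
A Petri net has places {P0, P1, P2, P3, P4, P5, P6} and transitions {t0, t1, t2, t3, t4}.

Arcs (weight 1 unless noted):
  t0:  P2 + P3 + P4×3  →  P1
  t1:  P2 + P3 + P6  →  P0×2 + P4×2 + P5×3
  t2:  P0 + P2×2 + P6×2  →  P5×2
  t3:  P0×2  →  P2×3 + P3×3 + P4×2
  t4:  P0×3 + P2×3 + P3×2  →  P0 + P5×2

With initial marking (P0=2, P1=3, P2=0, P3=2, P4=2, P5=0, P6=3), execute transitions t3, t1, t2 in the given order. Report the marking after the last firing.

(P0=1, P1=3, P2=0, P3=4, P4=6, P5=5, P6=0)

step 1: fire t3:  (P0=2, P1=3, P2=0, P3=2, P4=2, P5=0, P6=3) → (P0=0, P1=3, P2=3, P3=5, P4=4, P5=0, P6=3)
step 2: fire t1:  (P0=0, P1=3, P2=3, P3=5, P4=4, P5=0, P6=3) → (P0=2, P1=3, P2=2, P3=4, P4=6, P5=3, P6=2)
step 3: fire t2:  (P0=2, P1=3, P2=2, P3=4, P4=6, P5=3, P6=2) → (P0=1, P1=3, P2=0, P3=4, P4=6, P5=5, P6=0)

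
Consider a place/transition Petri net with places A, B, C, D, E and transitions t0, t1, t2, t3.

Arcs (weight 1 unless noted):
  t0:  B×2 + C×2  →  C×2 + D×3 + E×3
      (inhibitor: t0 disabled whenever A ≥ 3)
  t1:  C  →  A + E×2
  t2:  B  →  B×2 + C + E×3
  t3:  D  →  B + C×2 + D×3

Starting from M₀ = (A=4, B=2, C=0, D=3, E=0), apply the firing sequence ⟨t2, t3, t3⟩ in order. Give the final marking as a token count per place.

step 1: fire t2:  (A=4, B=2, C=0, D=3, E=0) → (A=4, B=3, C=1, D=3, E=3)
step 2: fire t3:  (A=4, B=3, C=1, D=3, E=3) → (A=4, B=4, C=3, D=5, E=3)
step 3: fire t3:  (A=4, B=4, C=3, D=5, E=3) → (A=4, B=5, C=5, D=7, E=3)

(A=4, B=5, C=5, D=7, E=3)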